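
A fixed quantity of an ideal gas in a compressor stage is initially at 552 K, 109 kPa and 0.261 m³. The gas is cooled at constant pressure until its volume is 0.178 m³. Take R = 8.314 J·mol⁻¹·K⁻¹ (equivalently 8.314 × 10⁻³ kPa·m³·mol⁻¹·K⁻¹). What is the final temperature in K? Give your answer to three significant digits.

Isobaric, so V/T is constant: P₂ = P₁; T₂ = T₁·(V₂/V₁) = 376.5 K.

T₂ ≈ 376 K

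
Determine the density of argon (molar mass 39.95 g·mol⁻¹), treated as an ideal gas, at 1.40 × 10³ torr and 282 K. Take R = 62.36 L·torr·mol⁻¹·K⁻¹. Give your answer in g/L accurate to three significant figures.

ρ ≈ 3.18 g/L

ρ = PM/(RT) = (1.40e+03 × 39.95) / (62.36 × 282.0)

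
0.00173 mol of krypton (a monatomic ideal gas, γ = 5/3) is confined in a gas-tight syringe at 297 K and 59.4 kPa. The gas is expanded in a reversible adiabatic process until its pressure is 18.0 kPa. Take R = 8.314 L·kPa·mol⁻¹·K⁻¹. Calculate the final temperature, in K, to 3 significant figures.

From PV = nRT: V₁ = nRT₁/P₁ = 0.07192 L.
Adiabatic (γ = 5/3), T V^(γ−1) and P V^γ constant: T₂ = T₁·(P₂/P₁)^((γ−1)/γ) = 184.2 K; V₂ = V₁·(P₁/P₂)^(1/γ) = 0.1472 L.

T₂ ≈ 184 K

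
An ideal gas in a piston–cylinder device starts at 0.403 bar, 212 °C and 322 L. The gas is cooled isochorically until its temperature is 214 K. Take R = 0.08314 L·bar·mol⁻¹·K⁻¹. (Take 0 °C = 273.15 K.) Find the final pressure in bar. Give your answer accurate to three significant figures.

P₂ ≈ 0.178 bar

Convert: T₁ = 485.1 K.
V constant ⇒ P ∝ T: V₂ = V₁; P₂ = P₁·(T₂/T₁) = 0.1778 bar.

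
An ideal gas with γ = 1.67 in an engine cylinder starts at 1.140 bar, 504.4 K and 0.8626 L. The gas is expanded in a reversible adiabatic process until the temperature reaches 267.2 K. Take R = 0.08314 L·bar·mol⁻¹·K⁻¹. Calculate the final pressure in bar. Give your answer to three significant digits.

P₂ ≈ 0.234 bar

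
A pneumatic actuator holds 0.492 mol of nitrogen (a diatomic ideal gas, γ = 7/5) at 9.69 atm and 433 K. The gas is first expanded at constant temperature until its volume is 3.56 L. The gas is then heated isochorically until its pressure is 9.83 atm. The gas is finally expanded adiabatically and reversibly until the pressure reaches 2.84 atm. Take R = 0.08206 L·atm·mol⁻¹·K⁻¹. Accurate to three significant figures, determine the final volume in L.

From PV = nRT: V₁ = nRT₁/P₁ = 1.804 L.
Isothermal, so P V is constant: T₂ = T₁; P₂ = P₁·(V₁/V₂) = 4.911 atm.
V constant ⇒ P ∝ T: V₃ = V₂; T₃ = T₂·(P₃/P₂) = 866.8 K.
Reversible adiabatic, γ = 7/5: T₄ = T₃·(P₄/P₃)^((γ−1)/γ) = 607.9 K; V₄ = V₃·(P₃/P₄)^(1/γ) = 8.642 L.

V₄ ≈ 8.64 L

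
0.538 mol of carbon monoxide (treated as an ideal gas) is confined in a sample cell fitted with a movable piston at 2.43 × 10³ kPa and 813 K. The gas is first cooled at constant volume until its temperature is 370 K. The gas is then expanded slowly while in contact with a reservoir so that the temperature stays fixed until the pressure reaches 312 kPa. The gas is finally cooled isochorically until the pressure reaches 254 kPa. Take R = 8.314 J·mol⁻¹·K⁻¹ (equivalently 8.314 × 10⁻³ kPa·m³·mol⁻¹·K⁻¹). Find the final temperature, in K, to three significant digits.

T₄ ≈ 301 K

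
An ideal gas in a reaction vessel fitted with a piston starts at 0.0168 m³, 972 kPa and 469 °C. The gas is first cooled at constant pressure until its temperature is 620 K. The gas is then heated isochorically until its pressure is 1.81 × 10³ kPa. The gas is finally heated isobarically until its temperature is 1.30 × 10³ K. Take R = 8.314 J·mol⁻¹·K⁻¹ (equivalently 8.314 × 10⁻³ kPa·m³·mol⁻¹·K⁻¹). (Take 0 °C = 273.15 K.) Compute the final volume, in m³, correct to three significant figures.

V₄ ≈ 0.0158 m³

Convert: T₁ = 742.1 K.
Isobaric, so V/T is constant: P₂ = P₁; V₂ = V₁·(T₂/T₁) = 0.01403 m³.
V constant ⇒ P ∝ T: V₃ = V₂; T₃ = T₂·(P₃/P₂) = 1155 K.
P constant ⇒ V ∝ T: P₄ = P₃; V₄ = V₃·(T₄/T₃) = 0.01580 m³.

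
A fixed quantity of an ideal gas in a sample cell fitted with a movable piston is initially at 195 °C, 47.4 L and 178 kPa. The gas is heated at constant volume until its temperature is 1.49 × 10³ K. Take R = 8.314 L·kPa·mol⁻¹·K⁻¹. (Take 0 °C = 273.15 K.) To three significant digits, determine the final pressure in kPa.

P₂ ≈ 567 kPa

Convert: T₁ = 468.1 K.
V constant ⇒ P ∝ T: V₂ = V₁; P₂ = P₁·(T₂/T₁) = 566.5 kPa.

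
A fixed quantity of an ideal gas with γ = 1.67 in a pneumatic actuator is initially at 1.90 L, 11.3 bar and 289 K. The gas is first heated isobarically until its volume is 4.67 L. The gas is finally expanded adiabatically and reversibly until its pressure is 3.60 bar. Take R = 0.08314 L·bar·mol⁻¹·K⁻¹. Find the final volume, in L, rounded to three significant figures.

V₃ ≈ 9.26 L

P constant ⇒ V ∝ T: P₂ = P₁; T₂ = T₁·(V₂/V₁) = 710.3 K.
Adiabatic (γ = 1.67), T V^(γ−1) and P V^γ constant: T₃ = T₂·(P₃/P₂)^((γ−1)/γ) = 448.9 K; V₃ = V₂·(P₂/P₃)^(1/γ) = 9.264 L.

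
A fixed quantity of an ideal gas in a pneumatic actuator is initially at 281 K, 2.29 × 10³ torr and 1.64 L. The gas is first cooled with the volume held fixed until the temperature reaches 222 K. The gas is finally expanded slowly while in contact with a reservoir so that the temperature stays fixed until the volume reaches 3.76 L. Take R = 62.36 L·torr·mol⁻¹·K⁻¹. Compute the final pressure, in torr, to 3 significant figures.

V constant ⇒ P ∝ T: V₂ = V₁; P₂ = P₁·(T₂/T₁) = 1809 torr.
Isothermal, so P V is constant: T₃ = T₂; P₃ = P₂·(V₂/V₃) = 789.1 torr.

P₃ ≈ 789 torr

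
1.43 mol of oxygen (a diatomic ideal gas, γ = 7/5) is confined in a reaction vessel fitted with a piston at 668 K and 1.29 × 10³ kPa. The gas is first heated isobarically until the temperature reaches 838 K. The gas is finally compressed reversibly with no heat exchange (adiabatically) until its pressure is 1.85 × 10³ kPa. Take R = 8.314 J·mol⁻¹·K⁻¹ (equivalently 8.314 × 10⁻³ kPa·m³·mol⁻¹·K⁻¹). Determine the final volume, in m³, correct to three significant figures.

From PV = nRT: V₁ = nRT₁/P₁ = 0.006156 m³.
P constant ⇒ V ∝ T: P₂ = P₁; V₂ = V₁·(T₂/T₁) = 0.007723 m³.
Reversible adiabatic, γ = 7/5: T₃ = T₂·(P₃/P₂)^((γ−1)/γ) = 928.9 K; V₃ = V₂·(P₂/P₃)^(1/γ) = 0.005970 m³.

V₃ ≈ 0.00597 m³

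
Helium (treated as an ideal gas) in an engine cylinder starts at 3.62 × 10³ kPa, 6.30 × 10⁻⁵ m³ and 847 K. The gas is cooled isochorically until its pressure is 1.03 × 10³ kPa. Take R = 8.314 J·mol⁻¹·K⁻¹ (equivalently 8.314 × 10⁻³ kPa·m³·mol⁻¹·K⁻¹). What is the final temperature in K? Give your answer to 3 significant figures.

T₂ ≈ 241 K

Isochoric, so P/T is constant: V₂ = V₁; T₂ = T₁·(P₂/P₁) = 241.0 K.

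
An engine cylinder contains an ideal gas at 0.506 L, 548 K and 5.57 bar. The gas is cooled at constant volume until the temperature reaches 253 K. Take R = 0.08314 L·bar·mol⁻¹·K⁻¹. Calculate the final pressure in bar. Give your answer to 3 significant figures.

V constant ⇒ P ∝ T: V₂ = V₁; P₂ = P₁·(T₂/T₁) = 2.572 bar.

P₂ ≈ 2.57 bar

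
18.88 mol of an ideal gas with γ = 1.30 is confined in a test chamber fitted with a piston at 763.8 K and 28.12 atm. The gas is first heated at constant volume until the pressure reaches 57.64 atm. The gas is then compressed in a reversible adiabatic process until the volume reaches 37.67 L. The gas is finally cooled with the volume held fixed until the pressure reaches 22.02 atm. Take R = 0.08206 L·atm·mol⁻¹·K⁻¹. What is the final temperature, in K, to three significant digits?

T₄ ≈ 535 K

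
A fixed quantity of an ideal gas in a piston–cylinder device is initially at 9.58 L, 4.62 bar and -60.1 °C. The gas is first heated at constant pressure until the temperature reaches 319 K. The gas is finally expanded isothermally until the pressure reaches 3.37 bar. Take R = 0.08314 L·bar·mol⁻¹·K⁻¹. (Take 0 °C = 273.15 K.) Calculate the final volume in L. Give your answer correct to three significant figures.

V₃ ≈ 19.7 L

Convert: T₁ = 213.0 K.
Isobaric, so V/T is constant: P₂ = P₁; V₂ = V₁·(T₂/T₁) = 14.34 L.
T constant ⇒ Boyle's law P V = const: T₃ = T₂; V₃ = V₂·(P₂/P₃) = 19.66 L.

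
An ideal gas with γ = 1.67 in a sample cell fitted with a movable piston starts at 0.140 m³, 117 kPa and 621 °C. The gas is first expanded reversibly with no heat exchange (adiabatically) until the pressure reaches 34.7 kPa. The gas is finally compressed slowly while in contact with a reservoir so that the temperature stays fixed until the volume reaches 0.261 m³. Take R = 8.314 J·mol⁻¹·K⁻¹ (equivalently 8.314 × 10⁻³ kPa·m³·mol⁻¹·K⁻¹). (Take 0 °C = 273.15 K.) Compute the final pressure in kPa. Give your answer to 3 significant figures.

Convert: T₁ = 894.1 K.
Adiabatic (γ = 1.67), T V^(γ−1) and P V^γ constant: T₂ = T₁·(P₂/P₁)^((γ−1)/γ) = 549.1 K; V₂ = V₁·(P₁/P₂)^(1/γ) = 0.2899 m³.
T constant ⇒ Boyle's law P V = const: T₃ = T₂; P₃ = P₂·(V₂/V₃) = 38.54 kPa.

P₃ ≈ 38.5 kPa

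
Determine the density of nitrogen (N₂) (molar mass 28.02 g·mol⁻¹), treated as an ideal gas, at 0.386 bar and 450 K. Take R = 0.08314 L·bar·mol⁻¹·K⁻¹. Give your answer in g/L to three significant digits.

ρ = PM/(RT) = (0.386 × 28.02) / (0.08314 × 450.0)

ρ ≈ 0.289 g/L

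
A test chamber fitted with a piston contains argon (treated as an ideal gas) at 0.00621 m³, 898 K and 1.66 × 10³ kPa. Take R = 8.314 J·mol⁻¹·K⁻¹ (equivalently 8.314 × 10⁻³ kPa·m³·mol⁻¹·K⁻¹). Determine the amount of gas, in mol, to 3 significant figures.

PV = nRT ⇒ n = PV/(RT) = (1.66e+03 × 0.00621) / (8.314 × 10⁻³ × 898)

n ≈ 1.38 mol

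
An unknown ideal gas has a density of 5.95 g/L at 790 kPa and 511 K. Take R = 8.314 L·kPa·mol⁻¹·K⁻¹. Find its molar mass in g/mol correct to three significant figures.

ρ = PM/(RT) ⇒ M = ρRT/P = (5.95 × 8.314 × 511.0) / 790

M ≈ 32.0 g/mol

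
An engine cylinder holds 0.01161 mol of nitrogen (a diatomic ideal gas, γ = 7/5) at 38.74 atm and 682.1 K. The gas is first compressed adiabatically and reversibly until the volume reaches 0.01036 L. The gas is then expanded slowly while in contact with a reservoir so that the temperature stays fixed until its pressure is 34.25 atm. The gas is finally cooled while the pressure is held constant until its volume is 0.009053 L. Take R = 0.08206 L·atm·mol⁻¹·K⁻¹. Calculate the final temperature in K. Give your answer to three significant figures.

T₄ ≈ 325 K

From PV = nRT: V₁ = nRT₁/P₁ = 0.01677 L.
Reversible adiabatic, γ = 7/5: T₂ = T₁·(V₁/V₂)^(γ−1) = 827.1 K; P₂ = P₁·(V₁/V₂)^γ = 76.06 atm.
Isothermal, so P V is constant: T₃ = T₂; V₃ = V₂·(P₂/P₃) = 0.02301 L.
Isobaric, so V/T is constant: P₄ = P₃; T₄ = T₃·(V₄/V₃) = 325.5 K.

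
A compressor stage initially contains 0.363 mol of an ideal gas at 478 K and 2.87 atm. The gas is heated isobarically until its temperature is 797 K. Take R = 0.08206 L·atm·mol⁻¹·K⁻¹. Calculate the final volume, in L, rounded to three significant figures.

V₂ ≈ 8.27 L

From PV = nRT: V₁ = nRT₁/P₁ = 4.961 L.
P constant ⇒ V ∝ T: P₂ = P₁; V₂ = V₁·(T₂/T₁) = 8.272 L.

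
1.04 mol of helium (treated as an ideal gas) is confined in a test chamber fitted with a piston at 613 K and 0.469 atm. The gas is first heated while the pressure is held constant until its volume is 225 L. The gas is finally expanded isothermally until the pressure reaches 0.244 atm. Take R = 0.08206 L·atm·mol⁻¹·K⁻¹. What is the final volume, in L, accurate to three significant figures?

V₃ ≈ 432 L

From PV = nRT: V₁ = nRT₁/P₁ = 111.5 L.
Isobaric, so V/T is constant: P₂ = P₁; T₂ = T₁·(V₂/V₁) = 1236 K.
Isothermal, so P V is constant: T₃ = T₂; V₃ = V₂·(P₂/P₃) = 432.5 L.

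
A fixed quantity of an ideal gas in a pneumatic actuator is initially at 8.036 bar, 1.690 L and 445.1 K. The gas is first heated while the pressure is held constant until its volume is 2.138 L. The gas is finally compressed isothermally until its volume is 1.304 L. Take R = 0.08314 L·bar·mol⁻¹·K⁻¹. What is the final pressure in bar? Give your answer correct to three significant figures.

P constant ⇒ V ∝ T: P₂ = P₁; T₂ = T₁·(V₂/V₁) = 563.1 K.
Isothermal, so P V is constant: T₃ = T₂; P₃ = P₂·(V₂/V₃) = 13.18 bar.

P₃ ≈ 13.2 bar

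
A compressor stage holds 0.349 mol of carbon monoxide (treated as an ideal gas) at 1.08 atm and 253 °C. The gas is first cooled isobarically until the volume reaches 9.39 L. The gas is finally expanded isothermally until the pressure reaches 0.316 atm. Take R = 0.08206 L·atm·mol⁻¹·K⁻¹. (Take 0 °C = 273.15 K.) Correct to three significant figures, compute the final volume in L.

Convert: T₁ = 526.1 K.
From PV = nRT: V₁ = nRT₁/P₁ = 13.95 L.
Isobaric, so V/T is constant: P₂ = P₁; T₂ = T₁·(V₂/V₁) = 354.1 K.
T constant ⇒ Boyle's law P V = const: T₃ = T₂; V₃ = V₂·(P₂/P₃) = 32.09 L.

V₃ ≈ 32.1 L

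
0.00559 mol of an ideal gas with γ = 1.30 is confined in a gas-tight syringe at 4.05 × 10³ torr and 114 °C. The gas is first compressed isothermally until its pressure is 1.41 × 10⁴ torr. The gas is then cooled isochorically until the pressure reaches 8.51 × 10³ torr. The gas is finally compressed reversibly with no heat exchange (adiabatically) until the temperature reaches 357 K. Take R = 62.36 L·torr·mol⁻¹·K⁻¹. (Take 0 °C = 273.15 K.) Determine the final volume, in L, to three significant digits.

V₄ ≈ 0.00233 L

Convert: T₁ = 387.1 K.
From PV = nRT: V₁ = nRT₁/P₁ = 0.03332 L.
T constant ⇒ Boyle's law P V = const: T₂ = T₁; V₂ = V₁·(P₁/P₂) = 0.009571 L.
V constant ⇒ P ∝ T: V₃ = V₂; T₃ = T₂·(P₃/P₂) = 233.7 K.
Reversible adiabatic, γ = 1.30: P₄ = P₃·(T₄/T₃)^(γ/(γ−1)) = 5.341e+04 torr; V₄ = V₃·(T₃/T₄)^(1/(γ−1)) = 0.002330 L.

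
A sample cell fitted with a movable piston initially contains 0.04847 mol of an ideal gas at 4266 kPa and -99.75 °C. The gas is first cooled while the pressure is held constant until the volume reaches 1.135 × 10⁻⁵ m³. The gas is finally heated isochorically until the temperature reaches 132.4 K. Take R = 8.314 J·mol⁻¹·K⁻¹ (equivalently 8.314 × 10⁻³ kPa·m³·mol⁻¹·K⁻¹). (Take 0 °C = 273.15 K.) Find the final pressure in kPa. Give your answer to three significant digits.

Convert: T₁ = 173.4 K.
From PV = nRT: V₁ = nRT₁/P₁ = 1.638e-05 m³.
P constant ⇒ V ∝ T: P₂ = P₁; T₂ = T₁·(V₂/V₁) = 120.2 K.
Isochoric, so P/T is constant: V₃ = V₂; P₃ = P₂·(T₃/T₂) = 4701 kPa.

P₃ ≈ 4.70e+03 kPa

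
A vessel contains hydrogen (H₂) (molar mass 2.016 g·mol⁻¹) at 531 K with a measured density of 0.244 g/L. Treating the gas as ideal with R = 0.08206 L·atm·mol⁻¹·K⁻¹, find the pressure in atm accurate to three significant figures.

ρ = PM/(RT) ⇒ P = ρRT/M = (0.244 × 0.08206 × 531.0) / 2.016

P ≈ 5.27 atm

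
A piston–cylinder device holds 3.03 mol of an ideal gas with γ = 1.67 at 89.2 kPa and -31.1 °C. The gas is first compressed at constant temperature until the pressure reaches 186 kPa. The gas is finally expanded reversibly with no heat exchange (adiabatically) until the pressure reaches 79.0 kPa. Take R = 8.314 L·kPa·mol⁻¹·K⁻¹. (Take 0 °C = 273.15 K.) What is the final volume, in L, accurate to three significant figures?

V₃ ≈ 54.7 L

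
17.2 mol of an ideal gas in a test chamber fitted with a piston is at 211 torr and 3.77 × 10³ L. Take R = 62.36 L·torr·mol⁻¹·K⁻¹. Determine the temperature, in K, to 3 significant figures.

PV = nRT ⇒ T = PV/(nR) = (211 × 3.77e+03) / (17.2 × 62.36)

T ≈ 742 K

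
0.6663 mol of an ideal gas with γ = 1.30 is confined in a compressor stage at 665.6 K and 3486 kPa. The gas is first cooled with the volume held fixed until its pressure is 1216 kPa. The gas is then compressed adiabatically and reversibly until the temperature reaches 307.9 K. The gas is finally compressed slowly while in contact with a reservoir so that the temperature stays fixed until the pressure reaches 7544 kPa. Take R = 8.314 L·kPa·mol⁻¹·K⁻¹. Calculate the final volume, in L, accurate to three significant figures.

V₄ ≈ 0.226 L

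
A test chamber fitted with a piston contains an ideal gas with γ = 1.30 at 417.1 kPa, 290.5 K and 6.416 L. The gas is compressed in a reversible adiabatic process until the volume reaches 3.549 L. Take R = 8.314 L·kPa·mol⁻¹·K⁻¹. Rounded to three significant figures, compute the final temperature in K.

T₂ ≈ 347 K

Reversible adiabatic, γ = 1.30: T₂ = T₁·(V₁/V₂)^(γ−1) = 347.0 K; P₂ = P₁·(V₁/V₂)^γ = 900.6 kPa.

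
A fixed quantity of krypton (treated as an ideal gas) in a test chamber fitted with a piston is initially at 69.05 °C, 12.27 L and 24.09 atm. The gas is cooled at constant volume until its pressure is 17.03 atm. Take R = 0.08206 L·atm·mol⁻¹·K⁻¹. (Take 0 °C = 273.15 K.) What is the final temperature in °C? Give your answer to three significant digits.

T₂ ≈ -31.2 °C

Convert: T₁ = 342.2 K.
Isochoric, so P/T is constant: V₂ = V₁; T₂ = T₁·(P₂/P₁) = 241.9 K.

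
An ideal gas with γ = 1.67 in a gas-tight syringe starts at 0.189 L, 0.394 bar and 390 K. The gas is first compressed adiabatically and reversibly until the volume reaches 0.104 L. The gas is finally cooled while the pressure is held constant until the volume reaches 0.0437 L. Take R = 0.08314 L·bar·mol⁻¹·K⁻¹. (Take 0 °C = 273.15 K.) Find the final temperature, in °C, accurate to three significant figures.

T₃ ≈ -28.6 °C

Adiabatic (γ = 1.67), T V^(γ−1) and P V^γ constant: T₂ = T₁·(V₁/V₂)^(γ−1) = 581.9 K; P₂ = P₁·(V₁/V₂)^γ = 1.068 bar.
P constant ⇒ V ∝ T: P₃ = P₂; T₃ = T₂·(V₃/V₂) = 244.5 K.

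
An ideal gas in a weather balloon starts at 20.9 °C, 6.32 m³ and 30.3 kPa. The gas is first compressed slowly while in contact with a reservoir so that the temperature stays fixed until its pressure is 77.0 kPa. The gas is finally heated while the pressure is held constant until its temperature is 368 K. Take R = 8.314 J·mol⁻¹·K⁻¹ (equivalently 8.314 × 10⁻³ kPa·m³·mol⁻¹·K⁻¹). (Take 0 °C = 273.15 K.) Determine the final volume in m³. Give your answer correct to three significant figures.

V₃ ≈ 3.11 m³

Convert: T₁ = 294.0 K.
Isothermal, so P V is constant: T₂ = T₁; V₂ = V₁·(P₁/P₂) = 2.487 m³.
Isobaric, so V/T is constant: P₃ = P₂; V₃ = V₂·(T₃/T₂) = 3.112 m³.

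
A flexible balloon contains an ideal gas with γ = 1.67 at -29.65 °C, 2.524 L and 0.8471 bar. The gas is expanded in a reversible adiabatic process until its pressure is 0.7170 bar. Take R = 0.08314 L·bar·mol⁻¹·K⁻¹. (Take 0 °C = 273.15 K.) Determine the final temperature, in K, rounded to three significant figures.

T₂ ≈ 228 K

Convert: T₁ = 243.5 K.
Adiabatic (γ = 1.67), T V^(γ−1) and P V^γ constant: T₂ = T₁·(P₂/P₁)^((γ−1)/γ) = 227.7 K; V₂ = V₁·(P₁/P₂)^(1/γ) = 2.789 L.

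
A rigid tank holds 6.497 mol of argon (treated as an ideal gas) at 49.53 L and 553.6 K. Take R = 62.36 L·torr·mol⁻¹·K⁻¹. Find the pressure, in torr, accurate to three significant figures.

P ≈ 4.53e+03 torr

PV = nRT ⇒ P = nRT/V = (6.497 × 62.36 × 553.6) / 49.53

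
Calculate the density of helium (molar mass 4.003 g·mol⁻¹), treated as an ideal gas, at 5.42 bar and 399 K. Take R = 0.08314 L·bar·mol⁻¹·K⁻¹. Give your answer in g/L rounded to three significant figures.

ρ ≈ 0.654 g/L

ρ = PM/(RT) = (5.42 × 4.003) / (0.08314 × 399.0)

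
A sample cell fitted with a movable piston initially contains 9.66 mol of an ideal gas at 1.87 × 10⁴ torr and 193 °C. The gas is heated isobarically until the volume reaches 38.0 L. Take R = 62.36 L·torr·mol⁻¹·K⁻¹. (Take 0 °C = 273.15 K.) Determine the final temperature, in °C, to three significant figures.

T₂ ≈ 906 °C

Convert: T₁ = 466.1 K.
From PV = nRT: V₁ = nRT₁/P₁ = 15.02 L.
P constant ⇒ V ∝ T: P₂ = P₁; T₂ = T₁·(V₂/V₁) = 1180 K.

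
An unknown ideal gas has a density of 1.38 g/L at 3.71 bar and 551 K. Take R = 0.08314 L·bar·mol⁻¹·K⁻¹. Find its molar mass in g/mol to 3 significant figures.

M ≈ 17.0 g/mol

ρ = PM/(RT) ⇒ M = ρRT/P = (1.38 × 0.08314 × 551.0) / 3.71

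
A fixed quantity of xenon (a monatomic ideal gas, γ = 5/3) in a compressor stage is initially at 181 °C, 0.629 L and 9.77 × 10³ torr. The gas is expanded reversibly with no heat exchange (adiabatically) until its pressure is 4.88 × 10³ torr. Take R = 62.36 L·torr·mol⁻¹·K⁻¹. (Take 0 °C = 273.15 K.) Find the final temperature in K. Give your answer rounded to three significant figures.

T₂ ≈ 344 K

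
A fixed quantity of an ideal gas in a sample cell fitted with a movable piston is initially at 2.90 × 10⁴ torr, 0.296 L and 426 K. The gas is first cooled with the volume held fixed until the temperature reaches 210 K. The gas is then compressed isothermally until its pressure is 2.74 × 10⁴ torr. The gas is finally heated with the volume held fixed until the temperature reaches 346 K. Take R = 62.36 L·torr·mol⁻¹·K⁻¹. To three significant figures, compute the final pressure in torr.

Isochoric, so P/T is constant: V₂ = V₁; P₂ = P₁·(T₂/T₁) = 1.430e+04 torr.
Isothermal, so P V is constant: T₃ = T₂; V₃ = V₂·(P₂/P₃) = 0.1544 L.
V constant ⇒ P ∝ T: V₄ = V₃; P₄ = P₃·(T₄/T₃) = 4.514e+04 torr.

P₄ ≈ 4.51e+04 torr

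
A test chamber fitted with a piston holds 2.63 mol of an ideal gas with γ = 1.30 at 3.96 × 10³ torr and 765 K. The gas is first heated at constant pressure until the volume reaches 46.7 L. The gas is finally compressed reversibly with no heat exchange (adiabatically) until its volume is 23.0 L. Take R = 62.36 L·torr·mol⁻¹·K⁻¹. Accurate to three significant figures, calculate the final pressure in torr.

From PV = nRT: V₁ = nRT₁/P₁ = 31.68 L.
Isobaric, so V/T is constant: P₂ = P₁; T₂ = T₁·(V₂/V₁) = 1128 K.
Adiabatic (γ = 1.30), T V^(γ−1) and P V^γ constant: T₃ = T₂·(V₂/V₃)^(γ−1) = 1395 K; P₃ = P₂·(V₂/V₃)^γ = 9944 torr.

P₃ ≈ 9.94e+03 torr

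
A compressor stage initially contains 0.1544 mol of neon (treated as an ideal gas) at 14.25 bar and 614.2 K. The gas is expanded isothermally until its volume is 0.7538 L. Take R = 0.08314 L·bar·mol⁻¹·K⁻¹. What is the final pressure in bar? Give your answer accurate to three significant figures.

P₂ ≈ 10.5 bar

From PV = nRT: V₁ = nRT₁/P₁ = 0.5533 L.
T constant ⇒ Boyle's law P V = const: T₂ = T₁; P₂ = P₁·(V₁/V₂) = 10.46 bar.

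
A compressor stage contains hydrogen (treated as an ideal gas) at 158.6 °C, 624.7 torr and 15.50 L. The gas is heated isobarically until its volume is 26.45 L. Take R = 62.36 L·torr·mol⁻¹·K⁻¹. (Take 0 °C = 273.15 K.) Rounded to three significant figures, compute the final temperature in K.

T₂ ≈ 737 K

Convert: T₁ = 431.8 K.
Isobaric, so V/T is constant: P₂ = P₁; T₂ = T₁·(V₂/V₁) = 736.8 K.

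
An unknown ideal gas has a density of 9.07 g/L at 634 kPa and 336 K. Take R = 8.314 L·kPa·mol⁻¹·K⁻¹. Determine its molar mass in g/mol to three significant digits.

ρ = PM/(RT) ⇒ M = ρRT/P = (9.07 × 8.314 × 336.0) / 634

M ≈ 40.0 g/mol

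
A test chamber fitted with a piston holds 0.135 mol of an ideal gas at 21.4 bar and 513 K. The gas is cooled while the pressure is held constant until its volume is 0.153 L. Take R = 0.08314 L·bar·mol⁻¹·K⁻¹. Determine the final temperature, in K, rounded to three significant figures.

T₂ ≈ 292 K

From PV = nRT: V₁ = nRT₁/P₁ = 0.2691 L.
Isobaric, so V/T is constant: P₂ = P₁; T₂ = T₁·(V₂/V₁) = 291.7 K.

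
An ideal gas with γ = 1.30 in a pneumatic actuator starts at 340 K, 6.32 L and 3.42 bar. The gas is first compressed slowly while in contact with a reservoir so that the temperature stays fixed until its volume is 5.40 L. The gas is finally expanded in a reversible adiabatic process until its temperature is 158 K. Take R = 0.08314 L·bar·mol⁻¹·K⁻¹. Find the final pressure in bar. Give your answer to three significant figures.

P₃ ≈ 0.145 bar

Isothermal, so P V is constant: T₂ = T₁; P₂ = P₁·(V₁/V₂) = 4.003 bar.
Adiabatic (γ = 1.30), T V^(γ−1) and P V^γ constant: P₃ = P₂·(T₃/T₂)^(γ/(γ−1)) = 0.1446 bar; V₃ = V₂·(T₂/T₃)^(1/(γ−1)) = 69.47 L.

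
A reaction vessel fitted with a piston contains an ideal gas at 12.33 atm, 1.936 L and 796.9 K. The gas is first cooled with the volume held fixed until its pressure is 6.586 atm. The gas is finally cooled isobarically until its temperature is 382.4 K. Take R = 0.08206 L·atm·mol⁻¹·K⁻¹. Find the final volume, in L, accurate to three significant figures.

V constant ⇒ P ∝ T: V₂ = V₁; T₂ = T₁·(P₂/P₁) = 425.7 K.
Isobaric, so V/T is constant: P₃ = P₂; V₃ = V₂·(T₃/T₂) = 1.739 L.

V₃ ≈ 1.74 L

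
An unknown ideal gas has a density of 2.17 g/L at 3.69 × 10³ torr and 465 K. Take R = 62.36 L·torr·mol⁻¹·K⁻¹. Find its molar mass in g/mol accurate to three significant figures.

M ≈ 17.1 g/mol

ρ = PM/(RT) ⇒ M = ρRT/P = (2.17 × 62.36 × 465.0) / 3.69e+03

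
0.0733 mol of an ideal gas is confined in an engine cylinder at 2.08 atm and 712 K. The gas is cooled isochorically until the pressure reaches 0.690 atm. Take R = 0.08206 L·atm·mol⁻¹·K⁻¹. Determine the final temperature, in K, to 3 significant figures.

From PV = nRT: V₁ = nRT₁/P₁ = 2.059 L.
Isochoric, so P/T is constant: V₂ = V₁; T₂ = T₁·(P₂/P₁) = 236.2 K.

T₂ ≈ 236 K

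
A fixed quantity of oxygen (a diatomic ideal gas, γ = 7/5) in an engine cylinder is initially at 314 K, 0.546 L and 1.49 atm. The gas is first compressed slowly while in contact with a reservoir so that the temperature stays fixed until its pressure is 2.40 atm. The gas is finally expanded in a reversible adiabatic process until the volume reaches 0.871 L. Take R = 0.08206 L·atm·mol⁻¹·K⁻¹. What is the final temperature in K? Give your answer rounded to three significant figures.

T₃ ≈ 215 K

T constant ⇒ Boyle's law P V = const: T₂ = T₁; V₂ = V₁·(P₁/P₂) = 0.3390 L.
Reversible adiabatic, γ = 7/5: T₃ = T₂·(V₂/V₃)^(γ−1) = 215.3 K; P₃ = P₂·(V₂/V₃)^γ = 0.6404 atm.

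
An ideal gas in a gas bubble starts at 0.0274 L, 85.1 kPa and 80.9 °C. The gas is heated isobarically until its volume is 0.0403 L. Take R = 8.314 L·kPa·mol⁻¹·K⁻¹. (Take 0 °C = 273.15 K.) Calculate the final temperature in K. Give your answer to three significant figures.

T₂ ≈ 521 K

Convert: T₁ = 354.0 K.
Isobaric, so V/T is constant: P₂ = P₁; T₂ = T₁·(V₂/V₁) = 520.7 K.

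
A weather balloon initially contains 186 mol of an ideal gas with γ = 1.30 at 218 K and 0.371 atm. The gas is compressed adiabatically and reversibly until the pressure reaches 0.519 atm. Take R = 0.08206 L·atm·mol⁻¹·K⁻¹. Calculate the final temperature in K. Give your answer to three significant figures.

T₂ ≈ 236 K

From PV = nRT: V₁ = nRT₁/P₁ = 8969 L.
Adiabatic (γ = 1.30), T V^(γ−1) and P V^γ constant: T₂ = T₁·(P₂/P₁)^((γ−1)/γ) = 235.6 K; V₂ = V₁·(P₁/P₂)^(1/γ) = 6928 L.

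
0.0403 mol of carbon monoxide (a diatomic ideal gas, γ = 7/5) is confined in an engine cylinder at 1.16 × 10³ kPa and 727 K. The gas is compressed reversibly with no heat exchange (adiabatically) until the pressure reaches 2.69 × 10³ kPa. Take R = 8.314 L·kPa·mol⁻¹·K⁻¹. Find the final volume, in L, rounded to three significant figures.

V₂ ≈ 0.115 L

From PV = nRT: V₁ = nRT₁/P₁ = 0.2100 L.
Reversible adiabatic, γ = 7/5: T₂ = T₁·(P₂/P₁)^((γ−1)/γ) = 924.5 K; V₂ = V₁·(P₁/P₂)^(1/γ) = 0.1152 L.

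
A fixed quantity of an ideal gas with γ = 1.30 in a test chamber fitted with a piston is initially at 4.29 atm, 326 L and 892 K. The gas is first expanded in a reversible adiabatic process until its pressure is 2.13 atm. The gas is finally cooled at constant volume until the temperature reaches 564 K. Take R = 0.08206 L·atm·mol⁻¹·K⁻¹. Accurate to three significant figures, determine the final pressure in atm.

P₃ ≈ 1.58 atm

Adiabatic (γ = 1.30), T V^(γ−1) and P V^γ constant: T₂ = T₁·(P₂/P₁)^((γ−1)/γ) = 758.9 K; V₂ = V₁·(P₁/P₂)^(1/γ) = 558.6 L.
V constant ⇒ P ∝ T: V₃ = V₂; P₃ = P₂·(T₃/T₂) = 1.583 atm.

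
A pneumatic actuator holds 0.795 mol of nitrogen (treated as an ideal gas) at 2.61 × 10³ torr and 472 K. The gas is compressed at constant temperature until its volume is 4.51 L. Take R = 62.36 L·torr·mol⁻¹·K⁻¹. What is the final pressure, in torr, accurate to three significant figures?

P₂ ≈ 5.19e+03 torr

From PV = nRT: V₁ = nRT₁/P₁ = 8.966 L.
Isothermal, so P V is constant: T₂ = T₁; P₂ = P₁·(V₁/V₂) = 5188 torr.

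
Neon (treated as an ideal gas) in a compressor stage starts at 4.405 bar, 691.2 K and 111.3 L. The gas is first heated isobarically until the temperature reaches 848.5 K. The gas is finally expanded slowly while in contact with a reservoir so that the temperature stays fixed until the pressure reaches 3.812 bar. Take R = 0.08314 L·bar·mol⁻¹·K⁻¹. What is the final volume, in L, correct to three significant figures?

V₃ ≈ 158 L

Isobaric, so V/T is constant: P₂ = P₁; V₂ = V₁·(T₂/T₁) = 136.6 L.
T constant ⇒ Boyle's law P V = const: T₃ = T₂; V₃ = V₂·(P₂/P₃) = 157.9 L.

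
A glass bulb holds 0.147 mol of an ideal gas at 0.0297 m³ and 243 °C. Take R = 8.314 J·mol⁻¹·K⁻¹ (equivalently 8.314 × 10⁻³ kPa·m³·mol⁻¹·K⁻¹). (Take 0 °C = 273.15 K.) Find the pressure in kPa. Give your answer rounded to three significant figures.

Convert: T = 516.15 K.
PV = nRT ⇒ P = nRT/V = (0.147 × 8.314 × 10⁻³ × 516.15) / 0.0297

P ≈ 21.2 kPa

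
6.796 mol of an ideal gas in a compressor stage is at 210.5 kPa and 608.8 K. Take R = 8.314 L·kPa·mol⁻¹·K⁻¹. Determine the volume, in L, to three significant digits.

PV = nRT ⇒ V = nRT/P = (6.796 × 8.314 × 608.8) / 210.5

V ≈ 163 L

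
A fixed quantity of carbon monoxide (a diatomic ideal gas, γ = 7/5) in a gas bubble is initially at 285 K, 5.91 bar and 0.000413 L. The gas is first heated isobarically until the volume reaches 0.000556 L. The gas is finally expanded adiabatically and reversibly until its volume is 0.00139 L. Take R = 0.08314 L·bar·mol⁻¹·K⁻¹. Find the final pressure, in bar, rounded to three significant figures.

P₃ ≈ 1.64 bar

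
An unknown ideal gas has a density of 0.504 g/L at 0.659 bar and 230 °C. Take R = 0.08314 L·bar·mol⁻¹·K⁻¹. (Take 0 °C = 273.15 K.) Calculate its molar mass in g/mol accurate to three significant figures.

M ≈ 32.0 g/mol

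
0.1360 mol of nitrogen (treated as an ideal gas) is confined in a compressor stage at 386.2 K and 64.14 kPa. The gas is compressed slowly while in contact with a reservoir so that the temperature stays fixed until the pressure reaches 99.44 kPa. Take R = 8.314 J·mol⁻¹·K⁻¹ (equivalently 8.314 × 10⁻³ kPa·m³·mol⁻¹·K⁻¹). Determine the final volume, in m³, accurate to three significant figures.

From PV = nRT: V₁ = nRT₁/P₁ = 0.006808 m³.
T constant ⇒ Boyle's law P V = const: T₂ = T₁; V₂ = V₁·(P₁/P₂) = 0.004391 m³.

V₂ ≈ 0.00439 m³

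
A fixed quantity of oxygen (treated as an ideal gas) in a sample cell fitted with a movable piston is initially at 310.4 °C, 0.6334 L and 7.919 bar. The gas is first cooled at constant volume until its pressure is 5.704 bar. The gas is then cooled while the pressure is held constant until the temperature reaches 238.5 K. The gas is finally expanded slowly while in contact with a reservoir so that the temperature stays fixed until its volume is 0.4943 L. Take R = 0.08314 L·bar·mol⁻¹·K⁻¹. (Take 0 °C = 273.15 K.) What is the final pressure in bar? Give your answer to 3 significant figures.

Convert: T₁ = 583.5 K.
V constant ⇒ P ∝ T: V₂ = V₁; T₂ = T₁·(P₂/P₁) = 420.3 K.
Isobaric, so V/T is constant: P₃ = P₂; V₃ = V₂·(T₃/T₂) = 0.3594 L.
Isothermal, so P V is constant: T₄ = T₃; P₄ = P₃·(V₃/V₄) = 4.147 bar.

P₄ ≈ 4.15 bar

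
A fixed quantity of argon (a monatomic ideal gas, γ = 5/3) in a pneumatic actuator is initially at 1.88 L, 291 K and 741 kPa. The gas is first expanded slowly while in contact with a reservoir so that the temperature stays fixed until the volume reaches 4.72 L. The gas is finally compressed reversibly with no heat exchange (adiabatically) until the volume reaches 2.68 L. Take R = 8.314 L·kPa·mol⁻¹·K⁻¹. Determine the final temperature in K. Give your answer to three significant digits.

T₃ ≈ 424 K

T constant ⇒ Boyle's law P V = const: T₂ = T₁; P₂ = P₁·(V₁/V₂) = 295.1 kPa.
Reversible adiabatic, γ = 5/3: T₃ = T₂·(V₂/V₃)^(γ−1) = 424.4 K; P₃ = P₂·(V₂/V₃)^γ = 758.1 kPa.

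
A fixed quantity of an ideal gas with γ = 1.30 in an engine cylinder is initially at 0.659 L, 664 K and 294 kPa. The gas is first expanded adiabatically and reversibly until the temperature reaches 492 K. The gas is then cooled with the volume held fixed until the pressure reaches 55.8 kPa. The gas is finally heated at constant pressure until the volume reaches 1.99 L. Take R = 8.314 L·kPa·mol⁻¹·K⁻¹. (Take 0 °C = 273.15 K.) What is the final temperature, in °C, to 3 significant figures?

T₄ ≈ 107 °C

Adiabatic (γ = 1.30), T V^(γ−1) and P V^γ constant: P₂ = P₁·(T₂/T₁)^(γ/(γ−1)) = 80.19 kPa; V₂ = V₁·(T₁/T₂)^(1/(γ−1)) = 1.790 L.
Isochoric, so P/T is constant: V₃ = V₂; T₃ = T₂·(P₃/P₂) = 342.3 K.
Isobaric, so V/T is constant: P₄ = P₃; T₄ = T₃·(V₄/V₃) = 380.6 K.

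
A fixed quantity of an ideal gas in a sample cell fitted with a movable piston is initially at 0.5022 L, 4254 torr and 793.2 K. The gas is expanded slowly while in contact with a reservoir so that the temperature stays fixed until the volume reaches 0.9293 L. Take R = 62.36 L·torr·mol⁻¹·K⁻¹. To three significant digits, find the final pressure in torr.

Isothermal, so P V is constant: T₂ = T₁; P₂ = P₁·(V₁/V₂) = 2299 torr.

P₂ ≈ 2.30e+03 torr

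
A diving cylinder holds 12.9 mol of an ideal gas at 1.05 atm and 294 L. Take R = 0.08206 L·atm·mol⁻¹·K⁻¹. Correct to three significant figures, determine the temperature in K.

T ≈ 292 K

PV = nRT ⇒ T = PV/(nR) = (1.05 × 294) / (12.9 × 0.08206)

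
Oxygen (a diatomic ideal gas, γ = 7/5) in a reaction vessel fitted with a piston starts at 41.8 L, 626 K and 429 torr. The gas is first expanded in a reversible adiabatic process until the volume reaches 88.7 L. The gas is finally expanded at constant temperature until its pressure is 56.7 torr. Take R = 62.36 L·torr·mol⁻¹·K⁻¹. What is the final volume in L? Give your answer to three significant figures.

V₃ ≈ 234 L

Reversible adiabatic, γ = 7/5: T₂ = T₁·(V₁/V₂)^(γ−1) = 463.3 K; P₂ = P₁·(V₁/V₂)^γ = 149.6 torr.
T constant ⇒ Boyle's law P V = const: T₃ = T₂; V₃ = V₂·(P₂/P₃) = 234.1 L.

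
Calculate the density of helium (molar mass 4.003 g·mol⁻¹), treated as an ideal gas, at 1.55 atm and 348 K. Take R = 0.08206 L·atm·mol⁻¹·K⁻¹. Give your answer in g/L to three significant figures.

ρ ≈ 0.217 g/L

ρ = PM/(RT) = (1.55 × 4.003) / (0.08206 × 348.0)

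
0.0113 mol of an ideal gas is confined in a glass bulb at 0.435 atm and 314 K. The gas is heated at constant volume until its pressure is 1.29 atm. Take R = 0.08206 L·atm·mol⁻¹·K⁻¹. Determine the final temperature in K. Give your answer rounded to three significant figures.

From PV = nRT: V₁ = nRT₁/P₁ = 0.6693 L.
V constant ⇒ P ∝ T: V₂ = V₁; T₂ = T₁·(P₂/P₁) = 931.2 K.

T₂ ≈ 931 K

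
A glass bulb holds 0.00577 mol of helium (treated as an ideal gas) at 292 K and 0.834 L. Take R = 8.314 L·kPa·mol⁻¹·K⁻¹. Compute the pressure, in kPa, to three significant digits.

PV = nRT ⇒ P = nRT/V = (0.00577 × 8.314 × 292) / 0.834

P ≈ 16.8 kPa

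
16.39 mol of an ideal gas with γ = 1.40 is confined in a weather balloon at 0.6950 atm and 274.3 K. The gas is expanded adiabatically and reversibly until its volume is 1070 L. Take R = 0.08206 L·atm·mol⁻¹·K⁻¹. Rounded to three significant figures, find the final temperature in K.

T₂ ≈ 207 K

From PV = nRT: V₁ = nRT₁/P₁ = 530.8 L.
Adiabatic (γ = 1.40), T V^(γ−1) and P V^γ constant: T₂ = T₁·(V₁/V₂)^(γ−1) = 207.2 K; P₂ = P₁·(V₁/V₂)^γ = 0.2605 atm.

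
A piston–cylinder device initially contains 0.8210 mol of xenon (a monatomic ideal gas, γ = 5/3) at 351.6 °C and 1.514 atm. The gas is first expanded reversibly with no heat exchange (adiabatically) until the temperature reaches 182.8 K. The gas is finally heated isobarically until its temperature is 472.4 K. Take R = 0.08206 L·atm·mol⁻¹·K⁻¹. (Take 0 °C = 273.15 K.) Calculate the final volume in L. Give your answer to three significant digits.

Convert: T₁ = 624.8 K.
From PV = nRT: V₁ = nRT₁/P₁ = 27.80 L.
Reversible adiabatic, γ = 5/3: P₂ = P₁·(T₂/T₁)^(γ/(γ−1)) = 0.07011 atm; V₂ = V₁·(T₁/T₂)^(1/(γ−1)) = 175.7 L.
Isobaric, so V/T is constant: P₃ = P₂; V₃ = V₂·(T₃/T₂) = 453.9 L.

V₃ ≈ 454 L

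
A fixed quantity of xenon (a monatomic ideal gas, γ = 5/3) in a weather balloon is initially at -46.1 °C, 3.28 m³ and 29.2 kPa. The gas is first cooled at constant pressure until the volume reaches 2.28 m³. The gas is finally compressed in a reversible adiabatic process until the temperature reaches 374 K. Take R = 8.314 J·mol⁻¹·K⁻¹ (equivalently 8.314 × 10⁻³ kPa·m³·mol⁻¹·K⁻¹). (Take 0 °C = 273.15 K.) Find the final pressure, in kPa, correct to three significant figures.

P₃ ≈ 252 kPa

Convert: T₁ = 227.0 K.
P constant ⇒ V ∝ T: P₂ = P₁; T₂ = T₁·(V₂/V₁) = 157.8 K.
Reversible adiabatic, γ = 5/3: P₃ = P₂·(T₃/T₂)^(γ/(γ−1)) = 252.4 kPa; V₃ = V₂·(T₂/T₃)^(1/(γ−1)) = 0.6250 m³.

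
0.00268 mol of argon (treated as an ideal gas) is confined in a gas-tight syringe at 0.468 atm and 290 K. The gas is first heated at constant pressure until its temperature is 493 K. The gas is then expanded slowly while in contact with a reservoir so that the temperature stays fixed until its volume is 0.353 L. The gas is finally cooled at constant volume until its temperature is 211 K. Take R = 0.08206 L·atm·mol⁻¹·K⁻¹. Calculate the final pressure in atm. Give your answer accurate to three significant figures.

From PV = nRT: V₁ = nRT₁/P₁ = 0.1363 L.
P constant ⇒ V ∝ T: P₂ = P₁; V₂ = V₁·(T₂/T₁) = 0.2317 L.
Isothermal, so P V is constant: T₃ = T₂; P₃ = P₂·(V₂/V₃) = 0.3071 atm.
Isochoric, so P/T is constant: V₄ = V₃; P₄ = P₃·(T₄/T₃) = 0.1315 atm.

P₄ ≈ 0.131 atm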